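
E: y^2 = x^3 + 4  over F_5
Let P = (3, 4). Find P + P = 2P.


Doubling: s = (3 x1^2 + a) / (2 y1)
s = (3*3^2 + 0) / (2*4) mod 5 = 4
x3 = s^2 - 2 x1 mod 5 = 4^2 - 2*3 = 0
y3 = s (x1 - x3) - y1 mod 5 = 4 * (3 - 0) - 4 = 3

2P = (0, 3)


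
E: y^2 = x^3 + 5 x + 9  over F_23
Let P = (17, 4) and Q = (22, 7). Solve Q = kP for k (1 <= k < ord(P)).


Enumerate multiples of P until we hit Q = (22, 7):
  1P = (17, 4)
  2P = (2, 21)
  3P = (6, 5)
  4P = (4, 22)
  5P = (8, 3)
  6P = (0, 3)
  7P = (22, 16)
  8P = (10, 22)
  9P = (12, 16)
  10P = (20, 17)
  11P = (15, 20)
  12P = (9, 1)
  13P = (9, 22)
  14P = (15, 3)
  15P = (20, 6)
  16P = (12, 7)
  17P = (10, 1)
  18P = (22, 7)
Match found at i = 18.

k = 18


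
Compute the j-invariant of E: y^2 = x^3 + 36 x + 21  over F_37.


Delta = -16(4 a^3 + 27 b^2) mod 37 = 28
-1728 * (4 a)^3 = -1728 * (4*36)^3 mod 37 = 36
j = 36 * 28^(-1) mod 37 = 33

j = 33 (mod 37)


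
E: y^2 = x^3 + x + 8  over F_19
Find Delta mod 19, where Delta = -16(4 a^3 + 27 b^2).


4 a^3 + 27 b^2 = 4*1^3 + 27*8^2 = 4 + 1728 = 1732
Delta = -16 * (1732) = -27712
Delta mod 19 = 9

Delta = 9 (mod 19)


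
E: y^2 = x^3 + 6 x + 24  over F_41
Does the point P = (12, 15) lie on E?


Check whether y^2 = x^3 + 6 x + 24 (mod 41) for (x, y) = (12, 15).
LHS: y^2 = 15^2 mod 41 = 20
RHS: x^3 + 6 x + 24 = 12^3 + 6*12 + 24 mod 41 = 20
LHS = RHS

Yes, on the curve


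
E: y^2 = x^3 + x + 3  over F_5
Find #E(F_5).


For each x in F_5, count y with y^2 = x^3 + 1 x + 3 mod 5:
  x = 1: RHS = 0, y in [0]  -> 1 point(s)
  x = 4: RHS = 1, y in [1, 4]  -> 2 point(s)
Affine points: 3. Add the point at infinity: total = 4.

#E(F_5) = 4


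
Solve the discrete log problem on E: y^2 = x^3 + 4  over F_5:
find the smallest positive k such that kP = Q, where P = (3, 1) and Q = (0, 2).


Enumerate multiples of P until we hit Q = (0, 2):
  1P = (3, 1)
  2P = (0, 2)
Match found at i = 2.

k = 2


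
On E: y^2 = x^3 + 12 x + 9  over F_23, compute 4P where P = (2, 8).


k = 4 = 100_2 (binary, LSB first: 001)
Double-and-add from P = (2, 8):
  bit 0 = 0: acc unchanged = O
  bit 1 = 0: acc unchanged = O
  bit 2 = 1: acc = O + (4, 11) = (4, 11)

4P = (4, 11)


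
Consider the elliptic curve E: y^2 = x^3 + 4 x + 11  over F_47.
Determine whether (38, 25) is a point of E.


Check whether y^2 = x^3 + 4 x + 11 (mod 47) for (x, y) = (38, 25).
LHS: y^2 = 25^2 mod 47 = 14
RHS: x^3 + 4 x + 11 = 38^3 + 4*38 + 11 mod 47 = 45
LHS != RHS

No, not on the curve


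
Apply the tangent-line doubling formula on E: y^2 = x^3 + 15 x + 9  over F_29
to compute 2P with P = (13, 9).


Doubling: s = (3 x1^2 + a) / (2 y1)
s = (3*13^2 + 15) / (2*9) mod 29 = 0
x3 = s^2 - 2 x1 mod 29 = 0^2 - 2*13 = 3
y3 = s (x1 - x3) - y1 mod 29 = 0 * (13 - 3) - 9 = 20

2P = (3, 20)


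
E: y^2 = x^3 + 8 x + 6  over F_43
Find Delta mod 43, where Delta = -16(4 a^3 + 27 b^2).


4 a^3 + 27 b^2 = 4*8^3 + 27*6^2 = 2048 + 972 = 3020
Delta = -16 * (3020) = -48320
Delta mod 43 = 12

Delta = 12 (mod 43)


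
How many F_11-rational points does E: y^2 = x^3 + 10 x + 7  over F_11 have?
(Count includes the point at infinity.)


For each x in F_11, count y with y^2 = x^3 + 10 x + 7 mod 11:
  x = 3: RHS = 9, y in [3, 8]  -> 2 point(s)
  x = 4: RHS = 1, y in [1, 10]  -> 2 point(s)
  x = 8: RHS = 5, y in [4, 7]  -> 2 point(s)
  x = 9: RHS = 1, y in [1, 10]  -> 2 point(s)
Affine points: 8. Add the point at infinity: total = 9.

#E(F_11) = 9


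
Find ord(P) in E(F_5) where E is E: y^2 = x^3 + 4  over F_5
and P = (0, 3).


Compute successive multiples of P until we hit O:
  1P = (0, 3)
  2P = (0, 2)
  3P = O

ord(P) = 3


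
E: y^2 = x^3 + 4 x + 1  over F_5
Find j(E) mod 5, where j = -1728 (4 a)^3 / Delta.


Delta = -16(4 a^3 + 27 b^2) mod 5 = 2
-1728 * (4 a)^3 = -1728 * (4*4)^3 mod 5 = 2
j = 2 * 2^(-1) mod 5 = 1

j = 1 (mod 5)


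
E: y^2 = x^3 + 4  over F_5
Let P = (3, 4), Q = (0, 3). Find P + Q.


P != Q, so use the chord formula.
s = (y2 - y1) / (x2 - x1) = (4) / (2) mod 5 = 2
x3 = s^2 - x1 - x2 mod 5 = 2^2 - 3 - 0 = 1
y3 = s (x1 - x3) - y1 mod 5 = 2 * (3 - 1) - 4 = 0

P + Q = (1, 0)


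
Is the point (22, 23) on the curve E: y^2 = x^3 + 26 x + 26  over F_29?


Check whether y^2 = x^3 + 26 x + 26 (mod 29) for (x, y) = (22, 23).
LHS: y^2 = 23^2 mod 29 = 7
RHS: x^3 + 26 x + 26 = 22^3 + 26*22 + 26 mod 29 = 23
LHS != RHS

No, not on the curve


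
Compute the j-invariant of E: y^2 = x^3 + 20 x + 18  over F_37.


Delta = -16(4 a^3 + 27 b^2) mod 37 = 9
-1728 * (4 a)^3 = -1728 * (4*20)^3 mod 37 = 8
j = 8 * 9^(-1) mod 37 = 5

j = 5 (mod 37)


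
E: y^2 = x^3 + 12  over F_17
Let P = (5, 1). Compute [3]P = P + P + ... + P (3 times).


k = 3 = 11_2 (binary, LSB first: 11)
Double-and-add from P = (5, 1):
  bit 0 = 1: acc = O + (5, 1) = (5, 1)
  bit 1 = 1: acc = (5, 1) + (15, 15) = (1, 8)

3P = (1, 8)


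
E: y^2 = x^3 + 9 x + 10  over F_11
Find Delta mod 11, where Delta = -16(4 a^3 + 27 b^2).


4 a^3 + 27 b^2 = 4*9^3 + 27*10^2 = 2916 + 2700 = 5616
Delta = -16 * (5616) = -89856
Delta mod 11 = 3

Delta = 3 (mod 11)


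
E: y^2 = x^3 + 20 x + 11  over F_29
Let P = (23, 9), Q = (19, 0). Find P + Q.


P != Q, so use the chord formula.
s = (y2 - y1) / (x2 - x1) = (20) / (25) mod 29 = 24
x3 = s^2 - x1 - x2 mod 29 = 24^2 - 23 - 19 = 12
y3 = s (x1 - x3) - y1 mod 29 = 24 * (23 - 12) - 9 = 23

P + Q = (12, 23)


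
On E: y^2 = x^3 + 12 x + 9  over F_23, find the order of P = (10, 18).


Compute successive multiples of P until we hit O:
  1P = (10, 18)
  2P = (4, 11)
  3P = (11, 0)
  4P = (4, 12)
  5P = (10, 5)
  6P = O

ord(P) = 6


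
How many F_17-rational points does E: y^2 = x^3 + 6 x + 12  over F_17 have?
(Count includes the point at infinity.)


For each x in F_17, count y with y^2 = x^3 + 6 x + 12 mod 17:
  x = 1: RHS = 2, y in [6, 11]  -> 2 point(s)
  x = 2: RHS = 15, y in [7, 10]  -> 2 point(s)
  x = 4: RHS = 15, y in [7, 10]  -> 2 point(s)
  x = 6: RHS = 9, y in [3, 14]  -> 2 point(s)
  x = 9: RHS = 13, y in [8, 9]  -> 2 point(s)
  x = 10: RHS = 1, y in [1, 16]  -> 2 point(s)
  x = 11: RHS = 15, y in [7, 10]  -> 2 point(s)
  x = 13: RHS = 9, y in [3, 14]  -> 2 point(s)
  x = 14: RHS = 1, y in [1, 16]  -> 2 point(s)
  x = 15: RHS = 9, y in [3, 14]  -> 2 point(s)
Affine points: 20. Add the point at infinity: total = 21.

#E(F_17) = 21


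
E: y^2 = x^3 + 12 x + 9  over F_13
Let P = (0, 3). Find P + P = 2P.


Doubling: s = (3 x1^2 + a) / (2 y1)
s = (3*0^2 + 12) / (2*3) mod 13 = 2
x3 = s^2 - 2 x1 mod 13 = 2^2 - 2*0 = 4
y3 = s (x1 - x3) - y1 mod 13 = 2 * (0 - 4) - 3 = 2

2P = (4, 2)


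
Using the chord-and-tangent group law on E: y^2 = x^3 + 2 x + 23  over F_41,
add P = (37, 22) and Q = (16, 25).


P != Q, so use the chord formula.
s = (y2 - y1) / (x2 - x1) = (3) / (20) mod 41 = 35
x3 = s^2 - x1 - x2 mod 41 = 35^2 - 37 - 16 = 24
y3 = s (x1 - x3) - y1 mod 41 = 35 * (37 - 24) - 22 = 23

P + Q = (24, 23)


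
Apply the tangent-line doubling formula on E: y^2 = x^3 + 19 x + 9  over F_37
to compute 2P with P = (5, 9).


Doubling: s = (3 x1^2 + a) / (2 y1)
s = (3*5^2 + 19) / (2*9) mod 37 = 34
x3 = s^2 - 2 x1 mod 37 = 34^2 - 2*5 = 36
y3 = s (x1 - x3) - y1 mod 37 = 34 * (5 - 36) - 9 = 10

2P = (36, 10)


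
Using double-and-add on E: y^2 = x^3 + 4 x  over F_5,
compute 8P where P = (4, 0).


k = 8 = 1000_2 (binary, LSB first: 0001)
Double-and-add from P = (4, 0):
  bit 0 = 0: acc unchanged = O
  bit 1 = 0: acc unchanged = O
  bit 2 = 0: acc unchanged = O
  bit 3 = 1: acc = O + O = O

8P = O


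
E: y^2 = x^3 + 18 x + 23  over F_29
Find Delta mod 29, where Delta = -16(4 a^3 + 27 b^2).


4 a^3 + 27 b^2 = 4*18^3 + 27*23^2 = 23328 + 14283 = 37611
Delta = -16 * (37611) = -601776
Delta mod 29 = 3

Delta = 3 (mod 29)


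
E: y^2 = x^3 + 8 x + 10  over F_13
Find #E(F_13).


For each x in F_13, count y with y^2 = x^3 + 8 x + 10 mod 13:
  x = 0: RHS = 10, y in [6, 7]  -> 2 point(s)
  x = 3: RHS = 9, y in [3, 10]  -> 2 point(s)
  x = 6: RHS = 1, y in [1, 12]  -> 2 point(s)
  x = 8: RHS = 1, y in [1, 12]  -> 2 point(s)
  x = 11: RHS = 12, y in [5, 8]  -> 2 point(s)
  x = 12: RHS = 1, y in [1, 12]  -> 2 point(s)
Affine points: 12. Add the point at infinity: total = 13.

#E(F_13) = 13


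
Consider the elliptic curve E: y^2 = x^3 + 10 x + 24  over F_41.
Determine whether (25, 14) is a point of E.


Check whether y^2 = x^3 + 10 x + 24 (mod 41) for (x, y) = (25, 14).
LHS: y^2 = 14^2 mod 41 = 32
RHS: x^3 + 10 x + 24 = 25^3 + 10*25 + 24 mod 41 = 32
LHS = RHS

Yes, on the curve


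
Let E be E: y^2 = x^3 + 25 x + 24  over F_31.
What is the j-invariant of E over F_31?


Delta = -16(4 a^3 + 27 b^2) mod 31 = 3
-1728 * (4 a)^3 = -1728 * (4*25)^3 mod 31 = 16
j = 16 * 3^(-1) mod 31 = 26

j = 26 (mod 31)


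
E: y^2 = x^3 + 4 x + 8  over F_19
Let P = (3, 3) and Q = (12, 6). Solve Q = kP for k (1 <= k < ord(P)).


Enumerate multiples of P until we hit Q = (12, 6):
  1P = (3, 3)
  2P = (17, 7)
  3P = (8, 1)
  4P = (15, 17)
  5P = (5, 1)
  6P = (12, 6)
Match found at i = 6.

k = 6


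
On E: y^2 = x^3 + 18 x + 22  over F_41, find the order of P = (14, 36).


Compute successive multiples of P until we hit O:
  1P = (14, 36)
  2P = (38, 8)
  3P = (12, 30)
  4P = (24, 16)
  5P = (7, 32)
  6P = (22, 18)
  7P = (28, 16)
  8P = (32, 19)
  ... (continuing to 44P)
  44P = O

ord(P) = 44


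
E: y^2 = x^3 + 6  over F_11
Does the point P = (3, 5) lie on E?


Check whether y^2 = x^3 + 0 x + 6 (mod 11) for (x, y) = (3, 5).
LHS: y^2 = 5^2 mod 11 = 3
RHS: x^3 + 0 x + 6 = 3^3 + 0*3 + 6 mod 11 = 0
LHS != RHS

No, not on the curve


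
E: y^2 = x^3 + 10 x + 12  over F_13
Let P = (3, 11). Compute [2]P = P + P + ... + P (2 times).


k = 2 = 10_2 (binary, LSB first: 01)
Double-and-add from P = (3, 11):
  bit 0 = 0: acc unchanged = O
  bit 1 = 1: acc = O + (4, 8) = (4, 8)

2P = (4, 8)


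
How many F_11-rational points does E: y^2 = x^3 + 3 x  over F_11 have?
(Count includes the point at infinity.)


For each x in F_11, count y with y^2 = x^3 + 3 x + 0 mod 11:
  x = 0: RHS = 0, y in [0]  -> 1 point(s)
  x = 1: RHS = 4, y in [2, 9]  -> 2 point(s)
  x = 2: RHS = 3, y in [5, 6]  -> 2 point(s)
  x = 3: RHS = 3, y in [5, 6]  -> 2 point(s)
  x = 6: RHS = 3, y in [5, 6]  -> 2 point(s)
  x = 7: RHS = 1, y in [1, 10]  -> 2 point(s)
Affine points: 11. Add the point at infinity: total = 12.

#E(F_11) = 12


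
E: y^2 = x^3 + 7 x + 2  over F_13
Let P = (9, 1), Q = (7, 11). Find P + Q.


P != Q, so use the chord formula.
s = (y2 - y1) / (x2 - x1) = (10) / (11) mod 13 = 8
x3 = s^2 - x1 - x2 mod 13 = 8^2 - 9 - 7 = 9
y3 = s (x1 - x3) - y1 mod 13 = 8 * (9 - 9) - 1 = 12

P + Q = (9, 12)


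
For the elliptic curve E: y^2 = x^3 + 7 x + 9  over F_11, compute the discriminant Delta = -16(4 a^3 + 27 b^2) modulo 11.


4 a^3 + 27 b^2 = 4*7^3 + 27*9^2 = 1372 + 2187 = 3559
Delta = -16 * (3559) = -56944
Delta mod 11 = 3

Delta = 3 (mod 11)


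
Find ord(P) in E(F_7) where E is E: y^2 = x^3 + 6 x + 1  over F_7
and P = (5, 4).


Compute successive multiples of P until we hit O:
  1P = (5, 4)
  2P = (6, 6)
  3P = (0, 6)
  4P = (3, 5)
  5P = (1, 1)
  6P = (2, 0)
  7P = (1, 6)
  8P = (3, 2)
  ... (continuing to 12P)
  12P = O

ord(P) = 12


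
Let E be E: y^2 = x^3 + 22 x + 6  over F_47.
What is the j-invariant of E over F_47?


Delta = -16(4 a^3 + 27 b^2) mod 47 = 33
-1728 * (4 a)^3 = -1728 * (4*22)^3 mod 47 = 21
j = 21 * 33^(-1) mod 47 = 22

j = 22 (mod 47)


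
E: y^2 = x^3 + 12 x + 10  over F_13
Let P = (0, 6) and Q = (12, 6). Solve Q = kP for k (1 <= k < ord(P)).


Enumerate multiples of P until we hit Q = (12, 6):
  1P = (0, 6)
  2P = (1, 6)
  3P = (12, 7)
  4P = (2, 9)
  5P = (10, 5)
  6P = (6, 5)
  7P = (11, 11)
  8P = (5, 0)
  9P = (11, 2)
  10P = (6, 8)
  11P = (10, 8)
  12P = (2, 4)
  13P = (12, 6)
Match found at i = 13.

k = 13


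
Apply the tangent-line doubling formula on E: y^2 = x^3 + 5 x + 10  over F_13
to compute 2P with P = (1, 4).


Doubling: s = (3 x1^2 + a) / (2 y1)
s = (3*1^2 + 5) / (2*4) mod 13 = 1
x3 = s^2 - 2 x1 mod 13 = 1^2 - 2*1 = 12
y3 = s (x1 - x3) - y1 mod 13 = 1 * (1 - 12) - 4 = 11

2P = (12, 11)


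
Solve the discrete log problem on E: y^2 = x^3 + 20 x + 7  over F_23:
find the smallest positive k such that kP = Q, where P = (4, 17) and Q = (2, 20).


Enumerate multiples of P until we hit Q = (2, 20):
  1P = (4, 17)
  2P = (19, 22)
  3P = (18, 9)
  4P = (14, 15)
  5P = (17, 4)
  6P = (3, 5)
  7P = (22, 20)
  8P = (13, 16)
  9P = (8, 9)
  10P = (15, 5)
  11P = (5, 5)
  12P = (20, 14)
  13P = (2, 20)
Match found at i = 13.

k = 13


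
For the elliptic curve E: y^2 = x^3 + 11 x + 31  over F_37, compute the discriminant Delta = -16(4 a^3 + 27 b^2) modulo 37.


4 a^3 + 27 b^2 = 4*11^3 + 27*31^2 = 5324 + 25947 = 31271
Delta = -16 * (31271) = -500336
Delta mod 37 = 15

Delta = 15 (mod 37)


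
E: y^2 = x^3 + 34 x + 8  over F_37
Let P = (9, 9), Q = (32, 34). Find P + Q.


P != Q, so use the chord formula.
s = (y2 - y1) / (x2 - x1) = (25) / (23) mod 37 = 22
x3 = s^2 - x1 - x2 mod 37 = 22^2 - 9 - 32 = 36
y3 = s (x1 - x3) - y1 mod 37 = 22 * (9 - 36) - 9 = 26

P + Q = (36, 26)


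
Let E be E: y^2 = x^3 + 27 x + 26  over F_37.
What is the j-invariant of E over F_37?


Delta = -16(4 a^3 + 27 b^2) mod 37 = 36
-1728 * (4 a)^3 = -1728 * (4*27)^3 mod 37 = 36
j = 36 * 36^(-1) mod 37 = 1

j = 1 (mod 37)


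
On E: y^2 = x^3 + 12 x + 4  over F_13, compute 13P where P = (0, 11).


k = 13 = 1101_2 (binary, LSB first: 1011)
Double-and-add from P = (0, 11):
  bit 0 = 1: acc = O + (0, 11) = (0, 11)
  bit 1 = 0: acc unchanged = (0, 11)
  bit 2 = 1: acc = (0, 11) + (4, 8) = (12, 11)
  bit 3 = 1: acc = (12, 11) + (2, 6) = (9, 10)

13P = (9, 10)


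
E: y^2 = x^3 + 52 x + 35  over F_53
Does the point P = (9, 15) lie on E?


Check whether y^2 = x^3 + 52 x + 35 (mod 53) for (x, y) = (9, 15).
LHS: y^2 = 15^2 mod 53 = 13
RHS: x^3 + 52 x + 35 = 9^3 + 52*9 + 35 mod 53 = 13
LHS = RHS

Yes, on the curve


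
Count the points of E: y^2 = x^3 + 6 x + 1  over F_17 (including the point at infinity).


For each x in F_17, count y with y^2 = x^3 + 6 x + 1 mod 17:
  x = 0: RHS = 1, y in [1, 16]  -> 2 point(s)
  x = 1: RHS = 8, y in [5, 12]  -> 2 point(s)
  x = 2: RHS = 4, y in [2, 15]  -> 2 point(s)
  x = 4: RHS = 4, y in [2, 15]  -> 2 point(s)
  x = 6: RHS = 15, y in [7, 10]  -> 2 point(s)
  x = 8: RHS = 0, y in [0]  -> 1 point(s)
  x = 9: RHS = 2, y in [6, 11]  -> 2 point(s)
  x = 11: RHS = 4, y in [2, 15]  -> 2 point(s)
  x = 12: RHS = 16, y in [4, 13]  -> 2 point(s)
  x = 13: RHS = 15, y in [7, 10]  -> 2 point(s)
  x = 15: RHS = 15, y in [7, 10]  -> 2 point(s)
Affine points: 21. Add the point at infinity: total = 22.

#E(F_17) = 22


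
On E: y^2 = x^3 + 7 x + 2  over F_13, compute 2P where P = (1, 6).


Doubling: s = (3 x1^2 + a) / (2 y1)
s = (3*1^2 + 7) / (2*6) mod 13 = 3
x3 = s^2 - 2 x1 mod 13 = 3^2 - 2*1 = 7
y3 = s (x1 - x3) - y1 mod 13 = 3 * (1 - 7) - 6 = 2

2P = (7, 2)


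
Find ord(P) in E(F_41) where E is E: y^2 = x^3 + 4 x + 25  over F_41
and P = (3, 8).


Compute successive multiples of P until we hit O:
  1P = (3, 8)
  2P = (4, 8)
  3P = (34, 33)
  4P = (0, 5)
  5P = (39, 38)
  6P = (35, 20)
  7P = (23, 5)
  8P = (10, 32)
  ... (continuing to 20P)
  20P = O

ord(P) = 20


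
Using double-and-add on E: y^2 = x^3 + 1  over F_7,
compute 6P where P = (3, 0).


k = 6 = 110_2 (binary, LSB first: 011)
Double-and-add from P = (3, 0):
  bit 0 = 0: acc unchanged = O
  bit 1 = 1: acc = O + O = O
  bit 2 = 1: acc = O + O = O

6P = O


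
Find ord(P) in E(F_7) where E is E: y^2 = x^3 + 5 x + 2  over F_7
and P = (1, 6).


Compute successive multiples of P until we hit O:
  1P = (1, 6)
  2P = (0, 4)
  3P = (3, 4)
  4P = (4, 4)
  5P = (4, 3)
  6P = (3, 3)
  7P = (0, 3)
  8P = (1, 1)
  ... (continuing to 9P)
  9P = O

ord(P) = 9


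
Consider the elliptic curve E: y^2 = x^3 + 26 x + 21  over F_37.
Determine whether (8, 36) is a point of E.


Check whether y^2 = x^3 + 26 x + 21 (mod 37) for (x, y) = (8, 36).
LHS: y^2 = 36^2 mod 37 = 1
RHS: x^3 + 26 x + 21 = 8^3 + 26*8 + 21 mod 37 = 1
LHS = RHS

Yes, on the curve


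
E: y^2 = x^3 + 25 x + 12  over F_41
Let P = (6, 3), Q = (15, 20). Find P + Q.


P != Q, so use the chord formula.
s = (y2 - y1) / (x2 - x1) = (17) / (9) mod 41 = 11
x3 = s^2 - x1 - x2 mod 41 = 11^2 - 6 - 15 = 18
y3 = s (x1 - x3) - y1 mod 41 = 11 * (6 - 18) - 3 = 29

P + Q = (18, 29)


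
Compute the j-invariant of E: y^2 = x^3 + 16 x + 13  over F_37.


Delta = -16(4 a^3 + 27 b^2) mod 37 = 31
-1728 * (4 a)^3 = -1728 * (4*16)^3 mod 37 = 26
j = 26 * 31^(-1) mod 37 = 8

j = 8 (mod 37)


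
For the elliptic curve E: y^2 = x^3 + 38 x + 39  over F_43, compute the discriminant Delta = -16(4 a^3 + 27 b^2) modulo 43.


4 a^3 + 27 b^2 = 4*38^3 + 27*39^2 = 219488 + 41067 = 260555
Delta = -16 * (260555) = -4168880
Delta mod 43 = 13

Delta = 13 (mod 43)


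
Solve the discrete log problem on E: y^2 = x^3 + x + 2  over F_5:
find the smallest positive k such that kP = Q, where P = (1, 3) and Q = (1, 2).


Enumerate multiples of P until we hit Q = (1, 2):
  1P = (1, 3)
  2P = (4, 0)
  3P = (1, 2)
Match found at i = 3.

k = 3


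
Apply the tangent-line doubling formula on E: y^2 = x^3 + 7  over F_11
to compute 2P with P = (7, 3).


Doubling: s = (3 x1^2 + a) / (2 y1)
s = (3*7^2 + 0) / (2*3) mod 11 = 8
x3 = s^2 - 2 x1 mod 11 = 8^2 - 2*7 = 6
y3 = s (x1 - x3) - y1 mod 11 = 8 * (7 - 6) - 3 = 5

2P = (6, 5)


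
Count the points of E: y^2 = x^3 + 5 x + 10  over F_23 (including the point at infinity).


For each x in F_23, count y with y^2 = x^3 + 5 x + 10 mod 23:
  x = 1: RHS = 16, y in [4, 19]  -> 2 point(s)
  x = 3: RHS = 6, y in [11, 12]  -> 2 point(s)
  x = 4: RHS = 2, y in [5, 18]  -> 2 point(s)
  x = 6: RHS = 3, y in [7, 16]  -> 2 point(s)
  x = 9: RHS = 2, y in [5, 18]  -> 2 point(s)
  x = 10: RHS = 2, y in [5, 18]  -> 2 point(s)
  x = 11: RHS = 16, y in [4, 19]  -> 2 point(s)
  x = 12: RHS = 4, y in [2, 21]  -> 2 point(s)
  x = 13: RHS = 18, y in [8, 15]  -> 2 point(s)
  x = 14: RHS = 18, y in [8, 15]  -> 2 point(s)
  x = 16: RHS = 0, y in [0]  -> 1 point(s)
  x = 19: RHS = 18, y in [8, 15]  -> 2 point(s)
  x = 22: RHS = 4, y in [2, 21]  -> 2 point(s)
Affine points: 25. Add the point at infinity: total = 26.

#E(F_23) = 26


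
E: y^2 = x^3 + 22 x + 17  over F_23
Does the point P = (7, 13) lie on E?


Check whether y^2 = x^3 + 22 x + 17 (mod 23) for (x, y) = (7, 13).
LHS: y^2 = 13^2 mod 23 = 8
RHS: x^3 + 22 x + 17 = 7^3 + 22*7 + 17 mod 23 = 8
LHS = RHS

Yes, on the curve


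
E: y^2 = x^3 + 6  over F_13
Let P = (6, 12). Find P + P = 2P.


Doubling: s = (3 x1^2 + a) / (2 y1)
s = (3*6^2 + 0) / (2*12) mod 13 = 11
x3 = s^2 - 2 x1 mod 13 = 11^2 - 2*6 = 5
y3 = s (x1 - x3) - y1 mod 13 = 11 * (6 - 5) - 12 = 12

2P = (5, 12)


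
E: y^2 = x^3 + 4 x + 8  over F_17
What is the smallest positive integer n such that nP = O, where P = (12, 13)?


Compute successive multiples of P until we hit O:
  1P = (12, 13)
  2P = (1, 8)
  3P = (8, 12)
  4P = (13, 8)
  5P = (0, 12)
  6P = (3, 9)
  7P = (15, 14)
  8P = (9, 5)
  ... (continuing to 18P)
  18P = O

ord(P) = 18


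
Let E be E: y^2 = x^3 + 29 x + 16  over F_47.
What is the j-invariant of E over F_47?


Delta = -16(4 a^3 + 27 b^2) mod 47 = 20
-1728 * (4 a)^3 = -1728 * (4*29)^3 mod 47 = 4
j = 4 * 20^(-1) mod 47 = 19

j = 19 (mod 47)


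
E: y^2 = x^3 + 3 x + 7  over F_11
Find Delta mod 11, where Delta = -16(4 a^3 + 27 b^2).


4 a^3 + 27 b^2 = 4*3^3 + 27*7^2 = 108 + 1323 = 1431
Delta = -16 * (1431) = -22896
Delta mod 11 = 6

Delta = 6 (mod 11)


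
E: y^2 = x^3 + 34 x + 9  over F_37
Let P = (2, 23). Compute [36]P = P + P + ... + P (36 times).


k = 36 = 100100_2 (binary, LSB first: 001001)
Double-and-add from P = (2, 23):
  bit 0 = 0: acc unchanged = O
  bit 1 = 0: acc unchanged = O
  bit 2 = 1: acc = O + (27, 1) = (27, 1)
  bit 3 = 0: acc unchanged = (27, 1)
  bit 4 = 0: acc unchanged = (27, 1)
  bit 5 = 1: acc = (27, 1) + (13, 24) = (35, 28)

36P = (35, 28)


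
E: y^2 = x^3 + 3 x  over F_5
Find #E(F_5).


For each x in F_5, count y with y^2 = x^3 + 3 x + 0 mod 5:
  x = 0: RHS = 0, y in [0]  -> 1 point(s)
  x = 1: RHS = 4, y in [2, 3]  -> 2 point(s)
  x = 2: RHS = 4, y in [2, 3]  -> 2 point(s)
  x = 3: RHS = 1, y in [1, 4]  -> 2 point(s)
  x = 4: RHS = 1, y in [1, 4]  -> 2 point(s)
Affine points: 9. Add the point at infinity: total = 10.

#E(F_5) = 10


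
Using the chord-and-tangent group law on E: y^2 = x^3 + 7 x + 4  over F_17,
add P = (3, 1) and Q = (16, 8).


P != Q, so use the chord formula.
s = (y2 - y1) / (x2 - x1) = (7) / (13) mod 17 = 11
x3 = s^2 - x1 - x2 mod 17 = 11^2 - 3 - 16 = 0
y3 = s (x1 - x3) - y1 mod 17 = 11 * (3 - 0) - 1 = 15

P + Q = (0, 15)


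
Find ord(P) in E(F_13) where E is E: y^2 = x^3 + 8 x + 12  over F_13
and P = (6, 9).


Compute successive multiples of P until we hit O:
  1P = (6, 9)
  2P = (0, 8)
  3P = (11, 1)
  4P = (10, 0)
  5P = (11, 12)
  6P = (0, 5)
  7P = (6, 4)
  8P = O

ord(P) = 8


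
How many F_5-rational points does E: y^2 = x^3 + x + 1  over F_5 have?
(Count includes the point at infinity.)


For each x in F_5, count y with y^2 = x^3 + 1 x + 1 mod 5:
  x = 0: RHS = 1, y in [1, 4]  -> 2 point(s)
  x = 2: RHS = 1, y in [1, 4]  -> 2 point(s)
  x = 3: RHS = 1, y in [1, 4]  -> 2 point(s)
  x = 4: RHS = 4, y in [2, 3]  -> 2 point(s)
Affine points: 8. Add the point at infinity: total = 9.

#E(F_5) = 9


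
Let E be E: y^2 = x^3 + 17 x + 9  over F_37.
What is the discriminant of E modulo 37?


4 a^3 + 27 b^2 = 4*17^3 + 27*9^2 = 19652 + 2187 = 21839
Delta = -16 * (21839) = -349424
Delta mod 37 = 4

Delta = 4 (mod 37)


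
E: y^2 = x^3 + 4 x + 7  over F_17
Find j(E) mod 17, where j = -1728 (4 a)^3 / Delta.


Delta = -16(4 a^3 + 27 b^2) mod 17 = 15
-1728 * (4 a)^3 = -1728 * (4*4)^3 mod 17 = 11
j = 11 * 15^(-1) mod 17 = 3

j = 3 (mod 17)


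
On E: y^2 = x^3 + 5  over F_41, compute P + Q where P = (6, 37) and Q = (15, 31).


P != Q, so use the chord formula.
s = (y2 - y1) / (x2 - x1) = (35) / (9) mod 41 = 13
x3 = s^2 - x1 - x2 mod 41 = 13^2 - 6 - 15 = 25
y3 = s (x1 - x3) - y1 mod 41 = 13 * (6 - 25) - 37 = 3

P + Q = (25, 3)


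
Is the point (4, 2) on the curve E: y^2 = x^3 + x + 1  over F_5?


Check whether y^2 = x^3 + 1 x + 1 (mod 5) for (x, y) = (4, 2).
LHS: y^2 = 2^2 mod 5 = 4
RHS: x^3 + 1 x + 1 = 4^3 + 1*4 + 1 mod 5 = 4
LHS = RHS

Yes, on the curve


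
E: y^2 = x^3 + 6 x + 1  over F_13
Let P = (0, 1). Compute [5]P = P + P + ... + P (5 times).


k = 5 = 101_2 (binary, LSB first: 101)
Double-and-add from P = (0, 1):
  bit 0 = 1: acc = O + (0, 1) = (0, 1)
  bit 1 = 0: acc unchanged = (0, 1)
  bit 2 = 1: acc = (0, 1) + (5, 0) = (7, 3)

5P = (7, 3)


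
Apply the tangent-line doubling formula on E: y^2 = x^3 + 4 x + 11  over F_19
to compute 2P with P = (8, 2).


Doubling: s = (3 x1^2 + a) / (2 y1)
s = (3*8^2 + 4) / (2*2) mod 19 = 11
x3 = s^2 - 2 x1 mod 19 = 11^2 - 2*8 = 10
y3 = s (x1 - x3) - y1 mod 19 = 11 * (8 - 10) - 2 = 14

2P = (10, 14)


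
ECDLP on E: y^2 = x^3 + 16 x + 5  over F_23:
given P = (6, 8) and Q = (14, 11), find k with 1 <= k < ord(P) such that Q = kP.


Enumerate multiples of P until we hit Q = (14, 11):
  1P = (6, 8)
  2P = (15, 20)
  3P = (14, 12)
  4P = (9, 2)
  5P = (12, 4)
  6P = (8, 1)
  7P = (4, 8)
  8P = (13, 15)
  9P = (5, 16)
  10P = (7, 0)
  11P = (5, 7)
  12P = (13, 8)
  13P = (4, 15)
  14P = (8, 22)
  15P = (12, 19)
  16P = (9, 21)
  17P = (14, 11)
Match found at i = 17.

k = 17


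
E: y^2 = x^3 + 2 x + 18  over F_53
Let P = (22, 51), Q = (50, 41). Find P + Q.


P != Q, so use the chord formula.
s = (y2 - y1) / (x2 - x1) = (43) / (28) mod 53 = 11
x3 = s^2 - x1 - x2 mod 53 = 11^2 - 22 - 50 = 49
y3 = s (x1 - x3) - y1 mod 53 = 11 * (22 - 49) - 51 = 23

P + Q = (49, 23)


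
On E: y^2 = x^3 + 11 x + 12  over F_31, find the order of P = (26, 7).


Compute successive multiples of P until we hit O:
  1P = (26, 7)
  2P = (18, 20)
  3P = (25, 3)
  4P = (27, 20)
  5P = (23, 1)
  6P = (17, 11)
  7P = (28, 18)
  8P = (15, 7)
  ... (continuing to 24P)
  24P = O

ord(P) = 24


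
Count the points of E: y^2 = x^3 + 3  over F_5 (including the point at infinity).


For each x in F_5, count y with y^2 = x^3 + 0 x + 3 mod 5:
  x = 1: RHS = 4, y in [2, 3]  -> 2 point(s)
  x = 2: RHS = 1, y in [1, 4]  -> 2 point(s)
  x = 3: RHS = 0, y in [0]  -> 1 point(s)
Affine points: 5. Add the point at infinity: total = 6.

#E(F_5) = 6


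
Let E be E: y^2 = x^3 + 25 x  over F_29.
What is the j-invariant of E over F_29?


Delta = -16(4 a^3 + 27 b^2) mod 29 = 7
-1728 * (4 a)^3 = -1728 * (4*25)^3 mod 29 = 3
j = 3 * 7^(-1) mod 29 = 17

j = 17 (mod 29)


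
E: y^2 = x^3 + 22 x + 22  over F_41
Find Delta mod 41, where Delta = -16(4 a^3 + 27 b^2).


4 a^3 + 27 b^2 = 4*22^3 + 27*22^2 = 42592 + 13068 = 55660
Delta = -16 * (55660) = -890560
Delta mod 41 = 1

Delta = 1 (mod 41)


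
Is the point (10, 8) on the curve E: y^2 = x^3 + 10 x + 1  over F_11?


Check whether y^2 = x^3 + 10 x + 1 (mod 11) for (x, y) = (10, 8).
LHS: y^2 = 8^2 mod 11 = 9
RHS: x^3 + 10 x + 1 = 10^3 + 10*10 + 1 mod 11 = 1
LHS != RHS

No, not on the curve


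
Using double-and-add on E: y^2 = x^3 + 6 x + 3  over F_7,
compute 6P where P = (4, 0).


k = 6 = 110_2 (binary, LSB first: 011)
Double-and-add from P = (4, 0):
  bit 0 = 0: acc unchanged = O
  bit 1 = 1: acc = O + O = O
  bit 2 = 1: acc = O + O = O

6P = O


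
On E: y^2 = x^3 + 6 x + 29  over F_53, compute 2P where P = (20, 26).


Doubling: s = (3 x1^2 + a) / (2 y1)
s = (3*20^2 + 6) / (2*26) mod 53 = 13
x3 = s^2 - 2 x1 mod 53 = 13^2 - 2*20 = 23
y3 = s (x1 - x3) - y1 mod 53 = 13 * (20 - 23) - 26 = 41

2P = (23, 41)


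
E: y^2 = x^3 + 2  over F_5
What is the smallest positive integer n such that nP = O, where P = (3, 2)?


Compute successive multiples of P until we hit O:
  1P = (3, 2)
  2P = (3, 3)
  3P = O

ord(P) = 3


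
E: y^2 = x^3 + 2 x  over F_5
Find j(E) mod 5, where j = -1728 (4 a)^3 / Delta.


Delta = -16(4 a^3 + 27 b^2) mod 5 = 3
-1728 * (4 a)^3 = -1728 * (4*2)^3 mod 5 = 4
j = 4 * 3^(-1) mod 5 = 3

j = 3 (mod 5)


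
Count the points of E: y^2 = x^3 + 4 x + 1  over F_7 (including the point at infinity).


For each x in F_7, count y with y^2 = x^3 + 4 x + 1 mod 7:
  x = 0: RHS = 1, y in [1, 6]  -> 2 point(s)
  x = 4: RHS = 4, y in [2, 5]  -> 2 point(s)
Affine points: 4. Add the point at infinity: total = 5.

#E(F_7) = 5


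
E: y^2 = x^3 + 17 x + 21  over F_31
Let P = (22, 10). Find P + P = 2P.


Doubling: s = (3 x1^2 + a) / (2 y1)
s = (3*22^2 + 17) / (2*10) mod 31 = 13
x3 = s^2 - 2 x1 mod 31 = 13^2 - 2*22 = 1
y3 = s (x1 - x3) - y1 mod 31 = 13 * (22 - 1) - 10 = 15

2P = (1, 15)


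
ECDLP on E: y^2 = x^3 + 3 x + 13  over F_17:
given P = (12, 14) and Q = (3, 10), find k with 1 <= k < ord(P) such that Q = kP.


Enumerate multiples of P until we hit Q = (3, 10):
  1P = (12, 14)
  2P = (9, 15)
  3P = (15, 4)
  4P = (3, 7)
  5P = (11, 0)
  6P = (3, 10)
Match found at i = 6.

k = 6


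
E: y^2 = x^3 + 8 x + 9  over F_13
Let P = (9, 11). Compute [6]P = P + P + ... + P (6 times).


k = 6 = 110_2 (binary, LSB first: 011)
Double-and-add from P = (9, 11):
  bit 0 = 0: acc unchanged = O
  bit 1 = 1: acc = O + (9, 2) = (9, 2)
  bit 2 = 1: acc = (9, 2) + (9, 11) = O

6P = O


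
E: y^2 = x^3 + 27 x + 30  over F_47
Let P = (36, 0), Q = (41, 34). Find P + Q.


P != Q, so use the chord formula.
s = (y2 - y1) / (x2 - x1) = (34) / (5) mod 47 = 35
x3 = s^2 - x1 - x2 mod 47 = 35^2 - 36 - 41 = 20
y3 = s (x1 - x3) - y1 mod 47 = 35 * (36 - 20) - 0 = 43

P + Q = (20, 43)


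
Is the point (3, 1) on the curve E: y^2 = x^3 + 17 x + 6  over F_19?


Check whether y^2 = x^3 + 17 x + 6 (mod 19) for (x, y) = (3, 1).
LHS: y^2 = 1^2 mod 19 = 1
RHS: x^3 + 17 x + 6 = 3^3 + 17*3 + 6 mod 19 = 8
LHS != RHS

No, not on the curve


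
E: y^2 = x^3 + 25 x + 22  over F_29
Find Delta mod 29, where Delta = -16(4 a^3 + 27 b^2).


4 a^3 + 27 b^2 = 4*25^3 + 27*22^2 = 62500 + 13068 = 75568
Delta = -16 * (75568) = -1209088
Delta mod 29 = 9

Delta = 9 (mod 29)


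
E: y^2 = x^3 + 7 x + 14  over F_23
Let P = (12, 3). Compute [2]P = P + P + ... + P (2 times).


k = 2 = 10_2 (binary, LSB first: 01)
Double-and-add from P = (12, 3):
  bit 0 = 0: acc unchanged = O
  bit 1 = 1: acc = O + (17, 3) = (17, 3)

2P = (17, 3)


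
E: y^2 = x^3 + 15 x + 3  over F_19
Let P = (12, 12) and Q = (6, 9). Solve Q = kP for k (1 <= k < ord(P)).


Enumerate multiples of P until we hit Q = (6, 9):
  1P = (12, 12)
  2P = (18, 14)
  3P = (6, 9)
Match found at i = 3.

k = 3


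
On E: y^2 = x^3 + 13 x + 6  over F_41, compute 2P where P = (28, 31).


Doubling: s = (3 x1^2 + a) / (2 y1)
s = (3*28^2 + 13) / (2*31) mod 41 = 15
x3 = s^2 - 2 x1 mod 41 = 15^2 - 2*28 = 5
y3 = s (x1 - x3) - y1 mod 41 = 15 * (28 - 5) - 31 = 27

2P = (5, 27)


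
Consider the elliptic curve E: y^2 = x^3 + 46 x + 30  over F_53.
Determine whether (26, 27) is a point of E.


Check whether y^2 = x^3 + 46 x + 30 (mod 53) for (x, y) = (26, 27).
LHS: y^2 = 27^2 mod 53 = 40
RHS: x^3 + 46 x + 30 = 26^3 + 46*26 + 30 mod 53 = 40
LHS = RHS

Yes, on the curve


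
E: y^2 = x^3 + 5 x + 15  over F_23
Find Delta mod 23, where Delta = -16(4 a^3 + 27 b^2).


4 a^3 + 27 b^2 = 4*5^3 + 27*15^2 = 500 + 6075 = 6575
Delta = -16 * (6575) = -105200
Delta mod 23 = 2

Delta = 2 (mod 23)


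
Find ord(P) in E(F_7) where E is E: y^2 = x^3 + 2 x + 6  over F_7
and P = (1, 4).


Compute successive multiples of P until we hit O:
  1P = (1, 4)
  2P = (2, 5)
  3P = (5, 6)
  4P = (3, 2)
  5P = (4, 6)
  6P = (4, 1)
  7P = (3, 5)
  8P = (5, 1)
  ... (continuing to 11P)
  11P = O

ord(P) = 11


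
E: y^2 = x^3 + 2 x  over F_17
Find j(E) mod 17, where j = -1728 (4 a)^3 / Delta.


Delta = -16(4 a^3 + 27 b^2) mod 17 = 15
-1728 * (4 a)^3 = -1728 * (4*2)^3 mod 17 = 12
j = 12 * 15^(-1) mod 17 = 11

j = 11 (mod 17)


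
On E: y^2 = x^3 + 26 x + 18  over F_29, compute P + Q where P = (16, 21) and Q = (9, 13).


P != Q, so use the chord formula.
s = (y2 - y1) / (x2 - x1) = (21) / (22) mod 29 = 26
x3 = s^2 - x1 - x2 mod 29 = 26^2 - 16 - 9 = 13
y3 = s (x1 - x3) - y1 mod 29 = 26 * (16 - 13) - 21 = 28

P + Q = (13, 28)


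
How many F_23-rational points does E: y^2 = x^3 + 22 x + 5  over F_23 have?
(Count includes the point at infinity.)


For each x in F_23, count y with y^2 = x^3 + 22 x + 5 mod 23:
  x = 3: RHS = 6, y in [11, 12]  -> 2 point(s)
  x = 6: RHS = 8, y in [10, 13]  -> 2 point(s)
  x = 8: RHS = 3, y in [7, 16]  -> 2 point(s)
  x = 9: RHS = 12, y in [9, 14]  -> 2 point(s)
  x = 10: RHS = 6, y in [11, 12]  -> 2 point(s)
  x = 13: RHS = 4, y in [2, 21]  -> 2 point(s)
  x = 17: RHS = 2, y in [5, 18]  -> 2 point(s)
  x = 18: RHS = 0, y in [0]  -> 1 point(s)
  x = 20: RHS = 4, y in [2, 21]  -> 2 point(s)
Affine points: 17. Add the point at infinity: total = 18.

#E(F_23) = 18


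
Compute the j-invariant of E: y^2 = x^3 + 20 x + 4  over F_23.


Delta = -16(4 a^3 + 27 b^2) mod 23 = 14
-1728 * (4 a)^3 = -1728 * (4*20)^3 mod 23 = 9
j = 9 * 14^(-1) mod 23 = 22

j = 22 (mod 23)


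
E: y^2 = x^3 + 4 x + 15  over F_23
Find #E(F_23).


For each x in F_23, count y with y^2 = x^3 + 4 x + 15 mod 23:
  x = 2: RHS = 8, y in [10, 13]  -> 2 point(s)
  x = 3: RHS = 8, y in [10, 13]  -> 2 point(s)
  x = 4: RHS = 3, y in [7, 16]  -> 2 point(s)
  x = 6: RHS = 2, y in [5, 18]  -> 2 point(s)
  x = 7: RHS = 18, y in [8, 15]  -> 2 point(s)
  x = 14: RHS = 9, y in [3, 20]  -> 2 point(s)
  x = 15: RHS = 0, y in [0]  -> 1 point(s)
  x = 16: RHS = 12, y in [9, 14]  -> 2 point(s)
  x = 18: RHS = 8, y in [10, 13]  -> 2 point(s)
  x = 19: RHS = 4, y in [2, 21]  -> 2 point(s)
Affine points: 19. Add the point at infinity: total = 20.

#E(F_23) = 20


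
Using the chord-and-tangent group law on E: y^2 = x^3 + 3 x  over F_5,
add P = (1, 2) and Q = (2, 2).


P != Q, so use the chord formula.
s = (y2 - y1) / (x2 - x1) = (0) / (1) mod 5 = 0
x3 = s^2 - x1 - x2 mod 5 = 0^2 - 1 - 2 = 2
y3 = s (x1 - x3) - y1 mod 5 = 0 * (1 - 2) - 2 = 3

P + Q = (2, 3)


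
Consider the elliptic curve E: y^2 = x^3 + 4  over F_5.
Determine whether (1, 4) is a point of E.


Check whether y^2 = x^3 + 0 x + 4 (mod 5) for (x, y) = (1, 4).
LHS: y^2 = 4^2 mod 5 = 1
RHS: x^3 + 0 x + 4 = 1^3 + 0*1 + 4 mod 5 = 0
LHS != RHS

No, not on the curve


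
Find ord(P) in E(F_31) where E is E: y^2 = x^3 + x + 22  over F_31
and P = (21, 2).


Compute successive multiples of P until we hit O:
  1P = (21, 2)
  2P = (27, 27)
  3P = (15, 23)
  4P = (15, 8)
  5P = (27, 4)
  6P = (21, 29)
  7P = O

ord(P) = 7


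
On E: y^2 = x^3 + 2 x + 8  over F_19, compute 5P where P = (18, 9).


k = 5 = 101_2 (binary, LSB first: 101)
Double-and-add from P = (18, 9):
  bit 0 = 1: acc = O + (18, 9) = (18, 9)
  bit 1 = 0: acc unchanged = (18, 9)
  bit 2 = 1: acc = (18, 9) + (4, 17) = (14, 5)

5P = (14, 5)


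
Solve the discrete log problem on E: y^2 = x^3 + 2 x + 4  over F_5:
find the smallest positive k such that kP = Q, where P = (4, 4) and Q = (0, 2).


Enumerate multiples of P until we hit Q = (0, 2):
  1P = (4, 4)
  2P = (2, 1)
  3P = (0, 2)
Match found at i = 3.

k = 3


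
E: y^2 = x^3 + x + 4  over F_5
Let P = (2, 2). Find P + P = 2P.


Doubling: s = (3 x1^2 + a) / (2 y1)
s = (3*2^2 + 1) / (2*2) mod 5 = 2
x3 = s^2 - 2 x1 mod 5 = 2^2 - 2*2 = 0
y3 = s (x1 - x3) - y1 mod 5 = 2 * (2 - 0) - 2 = 2

2P = (0, 2)


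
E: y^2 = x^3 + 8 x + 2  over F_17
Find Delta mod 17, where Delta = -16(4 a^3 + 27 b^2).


4 a^3 + 27 b^2 = 4*8^3 + 27*2^2 = 2048 + 108 = 2156
Delta = -16 * (2156) = -34496
Delta mod 17 = 14

Delta = 14 (mod 17)


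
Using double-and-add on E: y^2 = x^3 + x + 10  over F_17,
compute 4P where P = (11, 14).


k = 4 = 100_2 (binary, LSB first: 001)
Double-and-add from P = (11, 14):
  bit 0 = 0: acc unchanged = O
  bit 1 = 0: acc unchanged = O
  bit 2 = 1: acc = O + (11, 14) = (11, 14)

4P = (11, 14)


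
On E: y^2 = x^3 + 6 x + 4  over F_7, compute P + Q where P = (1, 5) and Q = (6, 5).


P != Q, so use the chord formula.
s = (y2 - y1) / (x2 - x1) = (0) / (5) mod 7 = 0
x3 = s^2 - x1 - x2 mod 7 = 0^2 - 1 - 6 = 0
y3 = s (x1 - x3) - y1 mod 7 = 0 * (1 - 0) - 5 = 2

P + Q = (0, 2)


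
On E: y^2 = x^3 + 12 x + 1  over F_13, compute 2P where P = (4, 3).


Doubling: s = (3 x1^2 + a) / (2 y1)
s = (3*4^2 + 12) / (2*3) mod 13 = 10
x3 = s^2 - 2 x1 mod 13 = 10^2 - 2*4 = 1
y3 = s (x1 - x3) - y1 mod 13 = 10 * (4 - 1) - 3 = 1

2P = (1, 1)


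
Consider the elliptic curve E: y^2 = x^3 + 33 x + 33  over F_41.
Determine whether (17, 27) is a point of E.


Check whether y^2 = x^3 + 33 x + 33 (mod 41) for (x, y) = (17, 27).
LHS: y^2 = 27^2 mod 41 = 32
RHS: x^3 + 33 x + 33 = 17^3 + 33*17 + 33 mod 41 = 13
LHS != RHS

No, not on the curve


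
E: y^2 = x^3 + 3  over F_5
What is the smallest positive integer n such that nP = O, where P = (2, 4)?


Compute successive multiples of P until we hit O:
  1P = (2, 4)
  2P = (2, 1)
  3P = O

ord(P) = 3


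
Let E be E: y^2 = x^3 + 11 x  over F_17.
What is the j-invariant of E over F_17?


Delta = -16(4 a^3 + 27 b^2) mod 17 = 3
-1728 * (4 a)^3 = -1728 * (4*11)^3 mod 17 = 16
j = 16 * 3^(-1) mod 17 = 11

j = 11 (mod 17)


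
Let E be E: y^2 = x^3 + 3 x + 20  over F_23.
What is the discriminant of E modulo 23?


4 a^3 + 27 b^2 = 4*3^3 + 27*20^2 = 108 + 10800 = 10908
Delta = -16 * (10908) = -174528
Delta mod 23 = 19

Delta = 19 (mod 23)


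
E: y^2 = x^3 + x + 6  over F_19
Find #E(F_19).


For each x in F_19, count y with y^2 = x^3 + 1 x + 6 mod 19:
  x = 0: RHS = 6, y in [5, 14]  -> 2 point(s)
  x = 2: RHS = 16, y in [4, 15]  -> 2 point(s)
  x = 3: RHS = 17, y in [6, 13]  -> 2 point(s)
  x = 4: RHS = 17, y in [6, 13]  -> 2 point(s)
  x = 6: RHS = 0, y in [0]  -> 1 point(s)
  x = 10: RHS = 9, y in [3, 16]  -> 2 point(s)
  x = 12: RHS = 17, y in [6, 13]  -> 2 point(s)
  x = 14: RHS = 9, y in [3, 16]  -> 2 point(s)
  x = 18: RHS = 4, y in [2, 17]  -> 2 point(s)
Affine points: 17. Add the point at infinity: total = 18.

#E(F_19) = 18


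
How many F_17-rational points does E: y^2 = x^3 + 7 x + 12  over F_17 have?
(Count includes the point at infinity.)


For each x in F_17, count y with y^2 = x^3 + 7 x + 12 mod 17:
  x = 2: RHS = 0, y in [0]  -> 1 point(s)
  x = 3: RHS = 9, y in [3, 14]  -> 2 point(s)
  x = 4: RHS = 2, y in [6, 11]  -> 2 point(s)
  x = 5: RHS = 2, y in [6, 11]  -> 2 point(s)
  x = 6: RHS = 15, y in [7, 10]  -> 2 point(s)
  x = 7: RHS = 13, y in [8, 9]  -> 2 point(s)
  x = 8: RHS = 2, y in [6, 11]  -> 2 point(s)
  x = 11: RHS = 9, y in [3, 14]  -> 2 point(s)
  x = 14: RHS = 15, y in [7, 10]  -> 2 point(s)
  x = 16: RHS = 4, y in [2, 15]  -> 2 point(s)
Affine points: 19. Add the point at infinity: total = 20.

#E(F_17) = 20


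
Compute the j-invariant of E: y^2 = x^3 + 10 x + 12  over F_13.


Delta = -16(4 a^3 + 27 b^2) mod 13 = 9
-1728 * (4 a)^3 = -1728 * (4*10)^3 mod 13 = 1
j = 1 * 9^(-1) mod 13 = 3

j = 3 (mod 13)


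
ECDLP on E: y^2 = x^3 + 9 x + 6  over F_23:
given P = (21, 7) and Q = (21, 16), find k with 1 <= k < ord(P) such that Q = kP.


Enumerate multiples of P until we hit Q = (21, 16):
  1P = (21, 7)
  2P = (12, 18)
  3P = (2, 3)
  4P = (1, 19)
  5P = (17, 9)
  6P = (14, 1)
  7P = (0, 11)
  8P = (6, 0)
  9P = (0, 12)
  10P = (14, 22)
  11P = (17, 14)
  12P = (1, 4)
  13P = (2, 20)
  14P = (12, 5)
  15P = (21, 16)
Match found at i = 15.

k = 15


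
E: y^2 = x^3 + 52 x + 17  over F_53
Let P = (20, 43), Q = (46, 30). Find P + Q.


P != Q, so use the chord formula.
s = (y2 - y1) / (x2 - x1) = (40) / (26) mod 53 = 26
x3 = s^2 - x1 - x2 mod 53 = 26^2 - 20 - 46 = 27
y3 = s (x1 - x3) - y1 mod 53 = 26 * (20 - 27) - 43 = 40

P + Q = (27, 40)


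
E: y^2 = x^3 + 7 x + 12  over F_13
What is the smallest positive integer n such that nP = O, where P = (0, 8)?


Compute successive multiples of P until we hit O:
  1P = (0, 8)
  2P = (4, 0)
  3P = (0, 5)
  4P = O

ord(P) = 4


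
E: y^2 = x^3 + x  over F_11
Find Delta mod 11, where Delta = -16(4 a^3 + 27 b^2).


4 a^3 + 27 b^2 = 4*1^3 + 27*0^2 = 4 + 0 = 4
Delta = -16 * (4) = -64
Delta mod 11 = 2

Delta = 2 (mod 11)


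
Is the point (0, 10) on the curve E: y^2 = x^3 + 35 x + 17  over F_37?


Check whether y^2 = x^3 + 35 x + 17 (mod 37) for (x, y) = (0, 10).
LHS: y^2 = 10^2 mod 37 = 26
RHS: x^3 + 35 x + 17 = 0^3 + 35*0 + 17 mod 37 = 17
LHS != RHS

No, not on the curve


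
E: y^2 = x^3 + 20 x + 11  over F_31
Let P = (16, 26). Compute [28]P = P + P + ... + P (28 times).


k = 28 = 11100_2 (binary, LSB first: 00111)
Double-and-add from P = (16, 26):
  bit 0 = 0: acc unchanged = O
  bit 1 = 0: acc unchanged = O
  bit 2 = 1: acc = O + (14, 20) = (14, 20)
  bit 3 = 1: acc = (14, 20) + (22, 1) = (5, 9)
  bit 4 = 1: acc = (5, 9) + (20, 14) = (13, 9)

28P = (13, 9)


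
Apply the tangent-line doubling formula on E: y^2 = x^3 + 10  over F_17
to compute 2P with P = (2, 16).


Doubling: s = (3 x1^2 + a) / (2 y1)
s = (3*2^2 + 0) / (2*16) mod 17 = 11
x3 = s^2 - 2 x1 mod 17 = 11^2 - 2*2 = 15
y3 = s (x1 - x3) - y1 mod 17 = 11 * (2 - 15) - 16 = 11

2P = (15, 11)


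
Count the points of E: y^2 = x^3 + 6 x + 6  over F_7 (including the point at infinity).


For each x in F_7, count y with y^2 = x^3 + 6 x + 6 mod 7:
  x = 3: RHS = 2, y in [3, 4]  -> 2 point(s)
  x = 5: RHS = 0, y in [0]  -> 1 point(s)
Affine points: 3. Add the point at infinity: total = 4.

#E(F_7) = 4


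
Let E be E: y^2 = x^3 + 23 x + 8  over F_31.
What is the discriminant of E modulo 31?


4 a^3 + 27 b^2 = 4*23^3 + 27*8^2 = 48668 + 1728 = 50396
Delta = -16 * (50396) = -806336
Delta mod 31 = 5

Delta = 5 (mod 31)


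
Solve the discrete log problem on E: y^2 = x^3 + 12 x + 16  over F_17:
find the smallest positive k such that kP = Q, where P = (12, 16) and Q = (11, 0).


Enumerate multiples of P until we hit Q = (11, 0):
  1P = (12, 16)
  2P = (11, 0)
Match found at i = 2.

k = 2
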